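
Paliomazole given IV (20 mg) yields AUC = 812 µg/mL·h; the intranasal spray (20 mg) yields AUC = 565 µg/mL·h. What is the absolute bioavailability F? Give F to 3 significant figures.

F = (AUC_ev / D_ev) / (AUC_iv / D_iv)
  = (565/20) / (812/20)
  = 28.25 / 40.6 = 0.6958

F = 0.696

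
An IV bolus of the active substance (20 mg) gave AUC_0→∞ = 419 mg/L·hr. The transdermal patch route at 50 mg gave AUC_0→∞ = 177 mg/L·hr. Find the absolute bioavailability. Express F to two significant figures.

F = (AUC_ev / D_ev) / (AUC_iv / D_iv)
  = (177/50) / (419/20)
  = 3.54 / 20.95 = 0.1690

F = 0.17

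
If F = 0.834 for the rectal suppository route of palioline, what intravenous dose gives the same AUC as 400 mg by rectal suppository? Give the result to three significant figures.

Systemic exposure from an extravascular dose = F × D_ev, so the equivalent IV dose is F × D_ev.
D_iv = F × D_ev = 0.834 × 400 = 333.6 mg

D_iv = 334 mg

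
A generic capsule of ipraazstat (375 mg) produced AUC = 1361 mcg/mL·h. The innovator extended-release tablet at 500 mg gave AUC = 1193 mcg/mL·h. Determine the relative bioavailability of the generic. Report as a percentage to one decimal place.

F_rel = 152.1%

F_rel = (AUC_test/D_test) / (AUC_ref/D_ref)
      = (1361/375) / (1193/500)
      = 3.62933 / 2.386 = 1.5211 = 152.11%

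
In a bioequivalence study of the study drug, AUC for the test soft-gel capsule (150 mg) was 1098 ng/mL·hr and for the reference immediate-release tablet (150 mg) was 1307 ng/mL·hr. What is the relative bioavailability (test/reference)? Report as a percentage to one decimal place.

F_rel = 84.0%

F_rel = (AUC_test/D_test) / (AUC_ref/D_ref)
      = (1098/150) / (1307/150)
      = 7.32 / 8.71333 = 0.8401 = 84.01%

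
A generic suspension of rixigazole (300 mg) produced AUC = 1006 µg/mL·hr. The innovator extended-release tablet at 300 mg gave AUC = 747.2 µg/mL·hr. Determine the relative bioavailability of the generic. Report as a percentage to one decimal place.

F_rel = (AUC_test/D_test) / (AUC_ref/D_ref)
      = (1006/300) / (747.2/300)
      = 3.35333 / 2.49067 = 1.3464 = 134.64%

F_rel = 134.6%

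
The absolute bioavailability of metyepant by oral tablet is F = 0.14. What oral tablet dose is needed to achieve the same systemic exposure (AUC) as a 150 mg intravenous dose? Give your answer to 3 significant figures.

For equal systemic exposure: F × D_ev = D_iv
D_ev = D_iv / F = 150 / 0.14 = 1071.43 mg

D_oral = 1070 mg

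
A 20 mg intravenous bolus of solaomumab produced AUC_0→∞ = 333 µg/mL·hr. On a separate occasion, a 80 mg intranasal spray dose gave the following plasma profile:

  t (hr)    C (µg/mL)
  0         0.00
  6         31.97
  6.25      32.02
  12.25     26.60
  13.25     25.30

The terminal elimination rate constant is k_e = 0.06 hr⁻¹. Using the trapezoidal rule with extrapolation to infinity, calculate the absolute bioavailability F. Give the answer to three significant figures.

F = 0.546

Trapezoidal AUC_0→13.25 (intranasal spray):
  [0→6]: (0.00+31.97)/2 × 6 = 95.91
  [6→6.25]: (31.97+32.02)/2 × 0.25 = 7.99875
  [6.25→12.25]: (32.02+26.60)/2 × 6 = 175.86
  [12.25→13.25]: (26.60+25.30)/2 × 1 = 25.95
  Sum = 305.71875 µg/mL·hr
Tail: C_last/k_e = 25.30/0.06 = 421.667
AUC_0→∞ (intranasal spray) = 305.71875 + 421.667 = 727.38575 µg/mL·hr
F = (AUC_ev/D_ev)/(AUC_iv/D_iv) = (727.38575/80)/(333/20) = 9.09232/16.65 = 0.5461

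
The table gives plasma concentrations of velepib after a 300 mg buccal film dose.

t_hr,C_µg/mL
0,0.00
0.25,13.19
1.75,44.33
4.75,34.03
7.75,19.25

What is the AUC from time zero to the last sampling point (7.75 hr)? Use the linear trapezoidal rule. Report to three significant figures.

Trapezoidal AUC_0→7.75:
  [0→0.25]: (0.00+13.19)/2 × 0.25 = 1.64875
  [0.25→1.75]: (13.19+44.33)/2 × 1.5 = 43.14
  [1.75→4.75]: (44.33+34.03)/2 × 3 = 117.54
  [4.75→7.75]: (34.03+19.25)/2 × 3 = 79.92
  Sum = 242.24875 µg/mL·hr

AUC = 242 µg/mL·hr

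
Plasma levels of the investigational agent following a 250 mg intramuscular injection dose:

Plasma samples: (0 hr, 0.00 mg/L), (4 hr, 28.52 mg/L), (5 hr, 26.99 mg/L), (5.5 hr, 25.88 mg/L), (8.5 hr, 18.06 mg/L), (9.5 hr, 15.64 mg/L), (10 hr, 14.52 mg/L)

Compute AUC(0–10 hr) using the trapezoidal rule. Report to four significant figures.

Trapezoidal AUC_0→10:
  [0→4]: (0.00+28.52)/2 × 4 = 57.04
  [4→5]: (28.52+26.99)/2 × 1 = 27.755
  [5→5.5]: (26.99+25.88)/2 × 0.5 = 13.2175
  [5.5→8.5]: (25.88+18.06)/2 × 3 = 65.91
  [8.5→9.5]: (18.06+15.64)/2 × 1 = 16.85
  [9.5→10]: (15.64+14.52)/2 × 0.5 = 7.54
  Sum = 188.3125 mg/L·hr

AUC = 188.3 mg/L·hr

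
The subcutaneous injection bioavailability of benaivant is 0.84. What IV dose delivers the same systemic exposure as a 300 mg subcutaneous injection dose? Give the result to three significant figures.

D_iv = 252 mg

Systemic exposure from an extravascular dose = F × D_ev, so the equivalent IV dose is F × D_ev.
D_iv = F × D_ev = 0.84 × 300 = 252 mg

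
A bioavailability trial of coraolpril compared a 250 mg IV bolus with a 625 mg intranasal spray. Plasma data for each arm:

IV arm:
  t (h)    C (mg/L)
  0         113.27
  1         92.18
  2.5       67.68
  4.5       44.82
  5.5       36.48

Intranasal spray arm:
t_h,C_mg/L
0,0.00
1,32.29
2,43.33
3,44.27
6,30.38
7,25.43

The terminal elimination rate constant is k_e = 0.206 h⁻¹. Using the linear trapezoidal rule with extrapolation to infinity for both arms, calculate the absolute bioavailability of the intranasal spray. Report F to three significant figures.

Trapezoidal AUC_0→5.5 (IV):
  [0→1]: (113.27+92.18)/2 × 1 = 102.725
  [1→2.5]: (92.18+67.68)/2 × 1.5 = 119.895
  [2.5→4.5]: (67.68+44.82)/2 × 2 = 112.5
  [4.5→5.5]: (44.82+36.48)/2 × 1 = 40.65
  Sum = 375.77 mg/L·h
IV tail: 36.48/0.206 = 177.087; AUC_iv,0→∞ = 375.77 + 177.087 = 552.857 mg/L·h
Trapezoidal AUC_0→7 (intranasal spray):
  [0→1]: (0.00+32.29)/2 × 1 = 16.145
  [1→2]: (32.29+43.33)/2 × 1 = 37.81
  [2→3]: (43.33+44.27)/2 × 1 = 43.8
  [3→6]: (44.27+30.38)/2 × 3 = 111.975
  [6→7]: (30.38+25.43)/2 × 1 = 27.905
  Sum = 237.635 mg/L·h
intranasal spray tail: 25.43/0.206 = 123.447; AUC_ev,0→∞ = 237.635 + 123.447 = 361.082 mg/L·h
F = (AUC_ev/D_ev)/(AUC_iv/D_iv) = (361.082/625)/(552.857/250) = 0.5777312/2.211428 = 0.2612

F = 0.261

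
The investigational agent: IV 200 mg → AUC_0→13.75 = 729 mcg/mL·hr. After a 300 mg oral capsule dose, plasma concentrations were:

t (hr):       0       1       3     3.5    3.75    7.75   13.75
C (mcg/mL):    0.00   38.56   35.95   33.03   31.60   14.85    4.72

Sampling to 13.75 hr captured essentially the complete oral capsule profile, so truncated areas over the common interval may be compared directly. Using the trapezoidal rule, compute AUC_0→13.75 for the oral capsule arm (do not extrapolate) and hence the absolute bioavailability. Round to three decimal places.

Trapezoidal AUC_0→13.75 (oral capsule):
  [0→1]: (0.00+38.56)/2 × 1 = 19.28
  [1→3]: (38.56+35.95)/2 × 2 = 74.51
  [3→3.5]: (35.95+33.03)/2 × 0.5 = 17.245
  [3.5→3.75]: (33.03+31.60)/2 × 0.25 = 8.07875
  [3.75→7.75]: (31.60+14.85)/2 × 4 = 92.9
  [7.75→13.75]: (14.85+4.72)/2 × 6 = 58.71
  Sum = 270.72375 mcg/mL·hr
F = (AUC_ev/D_ev)/(AUC_iv/D_iv) = (270.72375/300)/(729/200) = 0.9024125/3.645 = 0.2476

F = 0.248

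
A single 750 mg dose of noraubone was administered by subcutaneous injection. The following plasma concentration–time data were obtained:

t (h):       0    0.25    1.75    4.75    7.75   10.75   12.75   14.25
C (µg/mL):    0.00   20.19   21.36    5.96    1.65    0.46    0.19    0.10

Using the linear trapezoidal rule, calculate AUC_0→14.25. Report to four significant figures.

AUC = 90.11 µg/mL·h

Trapezoidal AUC_0→14.25:
  [0→0.25]: (0.00+20.19)/2 × 0.25 = 2.52375
  [0.25→1.75]: (20.19+21.36)/2 × 1.5 = 31.1625
  [1.75→4.75]: (21.36+5.96)/2 × 3 = 40.98
  [4.75→7.75]: (5.96+1.65)/2 × 3 = 11.415
  [7.75→10.75]: (1.65+0.46)/2 × 3 = 3.165
  [10.75→12.75]: (0.46+0.19)/2 × 2 = 0.65
  [12.75→14.25]: (0.19+0.10)/2 × 1.5 = 0.2175
  Sum = 90.11375 µg/mL·h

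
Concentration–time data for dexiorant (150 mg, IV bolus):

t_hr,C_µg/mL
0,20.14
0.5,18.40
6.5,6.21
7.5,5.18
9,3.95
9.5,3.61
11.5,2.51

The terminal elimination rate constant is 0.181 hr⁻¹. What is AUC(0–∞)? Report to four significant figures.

Trapezoidal AUC_0→11.5:
  [0→0.5]: (20.14+18.40)/2 × 0.5 = 9.635
  [0.5→6.5]: (18.40+6.21)/2 × 6 = 73.83
  [6.5→7.5]: (6.21+5.18)/2 × 1 = 5.695
  [7.5→9]: (5.18+3.95)/2 × 1.5 = 6.8475
  [9→9.5]: (3.95+3.61)/2 × 0.5 = 1.89
  [9.5→11.5]: (3.61+2.51)/2 × 2 = 6.12
  Sum = 104.0175 µg/mL·hr
Extrapolated tail: C_last / k_e = 2.51 / 0.181 = 13.867
AUC_0→∞ = 104.0175 + 13.867 = 117.8845 µg/mL·hr

AUC = 117.9 µg/mL·hr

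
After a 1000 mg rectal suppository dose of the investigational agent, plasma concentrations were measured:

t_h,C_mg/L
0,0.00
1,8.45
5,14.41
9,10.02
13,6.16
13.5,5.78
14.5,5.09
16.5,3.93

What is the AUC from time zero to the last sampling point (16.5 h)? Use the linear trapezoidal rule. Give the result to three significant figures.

Trapezoidal AUC_0→16.5:
  [0→1]: (0.00+8.45)/2 × 1 = 4.225
  [1→5]: (8.45+14.41)/2 × 4 = 45.72
  [5→9]: (14.41+10.02)/2 × 4 = 48.86
  [9→13]: (10.02+6.16)/2 × 4 = 32.36
  [13→13.5]: (6.16+5.78)/2 × 0.5 = 2.985
  [13.5→14.5]: (5.78+5.09)/2 × 1 = 5.435
  [14.5→16.5]: (5.09+3.93)/2 × 2 = 9.02
  Sum = 148.605 mg/L·h

AUC = 149 mg/L·h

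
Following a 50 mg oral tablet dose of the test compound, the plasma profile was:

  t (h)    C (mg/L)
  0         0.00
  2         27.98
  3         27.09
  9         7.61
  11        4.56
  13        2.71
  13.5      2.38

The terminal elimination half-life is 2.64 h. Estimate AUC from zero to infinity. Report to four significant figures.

AUC = 189.4 mg/L·h

Trapezoidal AUC_0→13.5:
  [0→2]: (0.00+27.98)/2 × 2 = 27.98
  [2→3]: (27.98+27.09)/2 × 1 = 27.535
  [3→9]: (27.09+7.61)/2 × 6 = 104.1
  [9→11]: (7.61+4.56)/2 × 2 = 12.17
  [11→13]: (4.56+2.71)/2 × 2 = 7.27
  [13→13.5]: (2.71+2.38)/2 × 0.5 = 1.2725
  Sum = 180.3275 mg/L·h
k_e = ln2 / t½ = 0.693147 / 2.64 = 0.2626 h^-1
Extrapolated tail: C_last / k_e = 2.38 / 0.2626 = 9.063
AUC_0→∞ = 180.3275 + 9.063 = 189.3905 mg/L·h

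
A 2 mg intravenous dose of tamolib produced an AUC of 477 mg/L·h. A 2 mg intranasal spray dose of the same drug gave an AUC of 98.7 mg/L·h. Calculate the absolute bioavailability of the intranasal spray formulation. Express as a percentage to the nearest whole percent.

F = (AUC_ev / D_ev) / (AUC_iv / D_iv)
  = (98.7/2) / (477/2)
  = 49.35 / 238.5 = 0.2069
  = 20.69%

F = 21%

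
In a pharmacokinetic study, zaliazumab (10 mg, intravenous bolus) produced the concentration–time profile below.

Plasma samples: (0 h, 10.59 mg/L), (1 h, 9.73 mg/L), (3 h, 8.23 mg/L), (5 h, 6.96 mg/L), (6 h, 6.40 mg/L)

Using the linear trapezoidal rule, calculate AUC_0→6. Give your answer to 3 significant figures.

AUC = 50.0 mg/L·h

Trapezoidal AUC_0→6:
  [0→1]: (10.59+9.73)/2 × 1 = 10.16
  [1→3]: (9.73+8.23)/2 × 2 = 17.96
  [3→5]: (8.23+6.96)/2 × 2 = 15.19
  [5→6]: (6.96+6.40)/2 × 1 = 6.68
  Sum = 49.99 mg/L·h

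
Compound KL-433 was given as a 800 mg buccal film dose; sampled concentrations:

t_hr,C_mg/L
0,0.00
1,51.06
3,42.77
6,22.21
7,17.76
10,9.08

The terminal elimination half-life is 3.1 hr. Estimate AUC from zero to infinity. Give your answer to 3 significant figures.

AUC = 318 mg/L·hr

Trapezoidal AUC_0→10:
  [0→1]: (0.00+51.06)/2 × 1 = 25.53
  [1→3]: (51.06+42.77)/2 × 2 = 93.83
  [3→6]: (42.77+22.21)/2 × 3 = 97.47
  [6→7]: (22.21+17.76)/2 × 1 = 19.985
  [7→10]: (17.76+9.08)/2 × 3 = 40.26
  Sum = 277.075 mg/L·hr
k_e = ln2 / t½ = 0.693147 / 3.1 = 0.2236 hr^-1
Extrapolated tail: C_last / k_e = 9.08 / 0.2236 = 40.608
AUC_0→∞ = 277.075 + 40.608 = 317.683 mg/L·hr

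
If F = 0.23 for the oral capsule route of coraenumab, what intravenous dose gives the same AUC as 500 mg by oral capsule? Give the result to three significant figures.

D_iv = 115 mg

Systemic exposure from an extravascular dose = F × D_ev, so the equivalent IV dose is F × D_ev.
D_iv = F × D_ev = 0.23 × 500 = 115 mg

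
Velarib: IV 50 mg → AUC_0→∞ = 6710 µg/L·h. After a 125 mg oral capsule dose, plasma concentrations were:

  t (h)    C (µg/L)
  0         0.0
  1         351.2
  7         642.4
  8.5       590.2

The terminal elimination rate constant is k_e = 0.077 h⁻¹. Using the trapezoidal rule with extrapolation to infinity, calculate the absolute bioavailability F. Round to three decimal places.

Trapezoidal AUC_0→8.5 (oral capsule):
  [0→1]: (0.0+351.2)/2 × 1 = 175.6
  [1→7]: (351.2+642.4)/2 × 6 = 2980.8
  [7→8.5]: (642.4+590.2)/2 × 1.5 = 924.45
  Sum = 4080.85 µg/L·h
Tail: C_last/k_e = 590.2/0.077 = 7664.935
AUC_0→∞ (oral capsule) = 4080.85 + 7664.935 = 11745.785 µg/L·h
F = (AUC_ev/D_ev)/(AUC_iv/D_iv) = (11745.785/125)/(6710/50) = 93.96628/134.2 = 0.7002

F = 0.700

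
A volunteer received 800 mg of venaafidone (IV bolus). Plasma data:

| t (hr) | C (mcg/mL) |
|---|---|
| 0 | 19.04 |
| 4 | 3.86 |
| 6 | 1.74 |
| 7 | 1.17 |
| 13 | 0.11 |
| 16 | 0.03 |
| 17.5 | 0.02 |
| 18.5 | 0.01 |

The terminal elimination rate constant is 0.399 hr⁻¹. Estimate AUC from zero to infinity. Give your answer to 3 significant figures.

AUC = 57.0 mcg/mL·hr

Trapezoidal AUC_0→18.5:
  [0→4]: (19.04+3.86)/2 × 4 = 45.8
  [4→6]: (3.86+1.74)/2 × 2 = 5.6
  [6→7]: (1.74+1.17)/2 × 1 = 1.455
  [7→13]: (1.17+0.11)/2 × 6 = 3.84
  [13→16]: (0.11+0.03)/2 × 3 = 0.21
  [16→17.5]: (0.03+0.02)/2 × 1.5 = 0.0375
  [17.5→18.5]: (0.02+0.01)/2 × 1 = 0.015
  Sum = 56.9575 mcg/mL·hr
Extrapolated tail: C_last / k_e = 0.01 / 0.399 = 0.025
AUC_0→∞ = 56.9575 + 0.025 = 56.9825 mcg/mL·hr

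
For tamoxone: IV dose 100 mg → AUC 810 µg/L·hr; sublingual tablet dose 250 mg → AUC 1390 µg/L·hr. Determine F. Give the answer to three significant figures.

F = (AUC_ev / D_ev) / (AUC_iv / D_iv)
  = (1390/250) / (810/100)
  = 5.56 / 8.1 = 0.6864

F = 0.686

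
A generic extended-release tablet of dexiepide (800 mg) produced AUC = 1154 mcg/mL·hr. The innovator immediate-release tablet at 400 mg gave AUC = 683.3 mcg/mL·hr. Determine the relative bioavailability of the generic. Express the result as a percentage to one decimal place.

F_rel = 84.4%

F_rel = (AUC_test/D_test) / (AUC_ref/D_ref)
      = (1154/800) / (683.3/400)
      = 1.4425 / 1.70825 = 0.8444 = 84.44%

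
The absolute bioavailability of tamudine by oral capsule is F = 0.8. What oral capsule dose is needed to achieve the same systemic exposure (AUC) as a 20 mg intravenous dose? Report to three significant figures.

For equal systemic exposure: F × D_ev = D_iv
D_ev = D_iv / F = 20 / 0.8 = 25 mg

D_oral = 25.0 mg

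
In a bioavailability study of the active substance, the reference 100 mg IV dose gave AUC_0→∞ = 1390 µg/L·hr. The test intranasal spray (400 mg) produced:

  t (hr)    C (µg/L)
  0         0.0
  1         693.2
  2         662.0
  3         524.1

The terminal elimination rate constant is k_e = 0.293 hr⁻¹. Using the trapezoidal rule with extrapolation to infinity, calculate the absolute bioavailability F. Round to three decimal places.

Trapezoidal AUC_0→3 (intranasal spray):
  [0→1]: (0.0+693.2)/2 × 1 = 346.6
  [1→2]: (693.2+662.0)/2 × 1 = 677.6
  [2→3]: (662.0+524.1)/2 × 1 = 593.05
  Sum = 1617.25 µg/L·hr
Tail: C_last/k_e = 524.1/0.293 = 1788.737
AUC_0→∞ (intranasal spray) = 1617.25 + 1788.737 = 3405.987 µg/L·hr
F = (AUC_ev/D_ev)/(AUC_iv/D_iv) = (3405.987/400)/(1390/100) = 8.5149675/13.9 = 0.6126

F = 0.613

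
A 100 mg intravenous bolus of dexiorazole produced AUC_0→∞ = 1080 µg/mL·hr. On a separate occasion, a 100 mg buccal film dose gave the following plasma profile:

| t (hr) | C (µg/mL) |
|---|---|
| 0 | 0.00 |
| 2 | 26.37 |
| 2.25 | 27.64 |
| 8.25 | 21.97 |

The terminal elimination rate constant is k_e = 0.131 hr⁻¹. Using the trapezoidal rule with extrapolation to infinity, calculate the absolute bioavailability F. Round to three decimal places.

Trapezoidal AUC_0→8.25 (buccal film):
  [0→2]: (0.00+26.37)/2 × 2 = 26.37
  [2→2.25]: (26.37+27.64)/2 × 0.25 = 6.75125
  [2.25→8.25]: (27.64+21.97)/2 × 6 = 148.83
  Sum = 181.95125 µg/mL·hr
Tail: C_last/k_e = 21.97/0.131 = 167.710
AUC_0→∞ (buccal film) = 181.95125 + 167.710 = 349.66125 µg/mL·hr
F = (AUC_ev/D_ev)/(AUC_iv/D_iv) = (349.66125/100)/(1080/100) = 3.4966125/10.8 = 0.3238

F = 0.324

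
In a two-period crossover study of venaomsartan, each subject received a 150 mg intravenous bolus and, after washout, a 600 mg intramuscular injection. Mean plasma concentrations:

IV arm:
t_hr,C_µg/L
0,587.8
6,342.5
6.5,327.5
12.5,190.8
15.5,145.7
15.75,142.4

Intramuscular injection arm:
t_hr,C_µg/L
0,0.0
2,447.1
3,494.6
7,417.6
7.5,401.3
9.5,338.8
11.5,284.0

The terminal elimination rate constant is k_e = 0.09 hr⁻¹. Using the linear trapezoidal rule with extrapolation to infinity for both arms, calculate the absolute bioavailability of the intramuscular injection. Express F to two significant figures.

Trapezoidal AUC_0→15.75 (IV):
  [0→6]: (587.8+342.5)/2 × 6 = 2790.9
  [6→6.5]: (342.5+327.5)/2 × 0.5 = 167.5
  [6.5→12.5]: (327.5+190.8)/2 × 6 = 1554.9
  [12.5→15.5]: (190.8+145.7)/2 × 3 = 504.75
  [15.5→15.75]: (145.7+142.4)/2 × 0.25 = 36.0125
  Sum = 5054.0625 µg/L·hr
IV tail: 142.4/0.09 = 1582.222; AUC_iv,0→∞ = 5054.0625 + 1582.222 = 6636.2845 µg/L·hr
Trapezoidal AUC_0→11.5 (intramuscular injection):
  [0→2]: (0.0+447.1)/2 × 2 = 447.1
  [2→3]: (447.1+494.6)/2 × 1 = 470.85
  [3→7]: (494.6+417.6)/2 × 4 = 1824.4
  [7→7.5]: (417.6+401.3)/2 × 0.5 = 204.725
  [7.5→9.5]: (401.3+338.8)/2 × 2 = 740.1
  [9.5→11.5]: (338.8+284.0)/2 × 2 = 622.8
  Sum = 4309.975 µg/L·hr
intramuscular injection tail: 284.0/0.09 = 3155.556; AUC_ev,0→∞ = 4309.975 + 3155.556 = 7465.531 µg/L·hr
F = (AUC_ev/D_ev)/(AUC_iv/D_iv) = (7465.531/600)/(6636.2845/150) = 12.4426/44.2419 = 0.2812

F = 0.28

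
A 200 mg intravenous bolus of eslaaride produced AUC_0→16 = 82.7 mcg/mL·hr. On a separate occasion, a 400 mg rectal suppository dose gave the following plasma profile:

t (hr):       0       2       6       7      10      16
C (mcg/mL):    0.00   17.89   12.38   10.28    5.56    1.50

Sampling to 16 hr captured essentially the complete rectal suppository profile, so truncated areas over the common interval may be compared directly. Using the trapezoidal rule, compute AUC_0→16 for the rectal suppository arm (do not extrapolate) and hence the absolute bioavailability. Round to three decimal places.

F = 0.814

Trapezoidal AUC_0→16 (rectal suppository):
  [0→2]: (0.00+17.89)/2 × 2 = 17.89
  [2→6]: (17.89+12.38)/2 × 4 = 60.54
  [6→7]: (12.38+10.28)/2 × 1 = 11.33
  [7→10]: (10.28+5.56)/2 × 3 = 23.76
  [10→16]: (5.56+1.50)/2 × 6 = 21.18
  Sum = 134.7 mcg/mL·hr
F = (AUC_ev/D_ev)/(AUC_iv/D_iv) = (134.7/400)/(82.7/200) = 0.33675/0.4135 = 0.8144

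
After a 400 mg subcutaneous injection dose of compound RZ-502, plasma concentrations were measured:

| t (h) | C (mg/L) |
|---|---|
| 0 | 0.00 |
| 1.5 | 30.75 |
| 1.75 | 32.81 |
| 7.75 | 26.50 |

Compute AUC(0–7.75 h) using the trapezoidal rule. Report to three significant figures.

AUC = 209 mg/L·h

Trapezoidal AUC_0→7.75:
  [0→1.5]: (0.00+30.75)/2 × 1.5 = 23.0625
  [1.5→1.75]: (30.75+32.81)/2 × 0.25 = 7.945
  [1.75→7.75]: (32.81+26.50)/2 × 6 = 177.93
  Sum = 208.9375 mg/L·h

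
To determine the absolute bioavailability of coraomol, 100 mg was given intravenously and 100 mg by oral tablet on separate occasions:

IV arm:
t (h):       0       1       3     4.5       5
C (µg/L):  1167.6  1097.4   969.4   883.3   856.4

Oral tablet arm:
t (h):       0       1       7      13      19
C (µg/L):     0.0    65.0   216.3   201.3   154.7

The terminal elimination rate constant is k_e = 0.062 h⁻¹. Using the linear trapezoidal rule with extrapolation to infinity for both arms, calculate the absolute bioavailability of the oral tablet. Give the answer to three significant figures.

F = 0.302

Trapezoidal AUC_0→5 (IV):
  [0→1]: (1167.6+1097.4)/2 × 1 = 1132.5
  [1→3]: (1097.4+969.4)/2 × 2 = 2066.8
  [3→4.5]: (969.4+883.3)/2 × 1.5 = 1389.525
  [4.5→5]: (883.3+856.4)/2 × 0.5 = 434.925
  Sum = 5023.75 µg/L·h
IV tail: 856.4/0.062 = 13812.903; AUC_iv,0→∞ = 5023.75 + 13812.903 = 18836.653 µg/L·h
Trapezoidal AUC_0→19 (oral tablet):
  [0→1]: (0.0+65.0)/2 × 1 = 32.5
  [1→7]: (65.0+216.3)/2 × 6 = 843.9
  [7→13]: (216.3+201.3)/2 × 6 = 1252.8
  [13→19]: (201.3+154.7)/2 × 6 = 1068.0
  Sum = 3197.2 µg/L·h
oral tablet tail: 154.7/0.062 = 2495.161; AUC_ev,0→∞ = 3197.2 + 2495.161 = 5692.361 µg/L·h
F = (AUC_ev/D_ev)/(AUC_iv/D_iv) = (5692.361/100)/(18836.653/100) = 56.92361/188.36653 = 0.3022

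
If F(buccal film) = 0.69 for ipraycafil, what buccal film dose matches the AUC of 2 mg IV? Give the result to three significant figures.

For equal systemic exposure: F × D_ev = D_iv
D_ev = D_iv / F = 2 / 0.69 = 2.89855 mg

D_buccal = 2.90 mg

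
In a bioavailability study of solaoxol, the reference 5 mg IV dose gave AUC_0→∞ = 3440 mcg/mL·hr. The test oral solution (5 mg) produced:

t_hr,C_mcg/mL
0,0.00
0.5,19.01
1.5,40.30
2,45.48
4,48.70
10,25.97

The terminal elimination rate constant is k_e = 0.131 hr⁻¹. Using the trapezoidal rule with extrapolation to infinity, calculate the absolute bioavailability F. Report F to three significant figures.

F = 0.166

Trapezoidal AUC_0→10 (oral solution):
  [0→0.5]: (0.00+19.01)/2 × 0.5 = 4.7525
  [0.5→1.5]: (19.01+40.30)/2 × 1 = 29.655
  [1.5→2]: (40.30+45.48)/2 × 0.5 = 21.445
  [2→4]: (45.48+48.70)/2 × 2 = 94.18
  [4→10]: (48.70+25.97)/2 × 6 = 224.01
  Sum = 374.0425 mcg/mL·hr
Tail: C_last/k_e = 25.97/0.131 = 198.244
AUC_0→∞ (oral solution) = 374.0425 + 198.244 = 572.2865 mcg/mL·hr
F = (AUC_ev/D_ev)/(AUC_iv/D_iv) = (572.2865/5)/(3440/5) = 114.4573/688 = 0.1664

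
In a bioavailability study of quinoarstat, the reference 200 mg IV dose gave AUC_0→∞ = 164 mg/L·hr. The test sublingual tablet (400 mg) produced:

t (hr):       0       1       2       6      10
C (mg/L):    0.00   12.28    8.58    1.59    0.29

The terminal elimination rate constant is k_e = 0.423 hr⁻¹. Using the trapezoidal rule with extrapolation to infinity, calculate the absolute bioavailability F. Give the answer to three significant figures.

F = 0.126

Trapezoidal AUC_0→10 (sublingual tablet):
  [0→1]: (0.00+12.28)/2 × 1 = 6.14
  [1→2]: (12.28+8.58)/2 × 1 = 10.43
  [2→6]: (8.58+1.59)/2 × 4 = 20.34
  [6→10]: (1.59+0.29)/2 × 4 = 3.76
  Sum = 40.67 mg/L·hr
Tail: C_last/k_e = 0.29/0.423 = 0.686
AUC_0→∞ (sublingual tablet) = 40.67 + 0.686 = 41.356 mg/L·hr
F = (AUC_ev/D_ev)/(AUC_iv/D_iv) = (41.356/400)/(164/200) = 0.10339/0.82 = 0.1261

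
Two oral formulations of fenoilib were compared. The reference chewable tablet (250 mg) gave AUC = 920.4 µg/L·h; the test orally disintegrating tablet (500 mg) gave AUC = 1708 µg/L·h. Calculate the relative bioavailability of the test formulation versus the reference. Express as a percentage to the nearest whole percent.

F_rel = (AUC_test/D_test) / (AUC_ref/D_ref)
      = (1708/500) / (920.4/250)
      = 3.416 / 3.6816 = 0.9279 = 92.79%

F_rel = 93%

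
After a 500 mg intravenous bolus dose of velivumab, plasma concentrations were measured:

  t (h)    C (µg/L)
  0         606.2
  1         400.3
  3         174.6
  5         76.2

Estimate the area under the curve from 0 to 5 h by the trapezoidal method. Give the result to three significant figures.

AUC = 1330 µg/L·h

Trapezoidal AUC_0→5:
  [0→1]: (606.2+400.3)/2 × 1 = 503.25
  [1→3]: (400.3+174.6)/2 × 2 = 574.9
  [3→5]: (174.6+76.2)/2 × 2 = 250.8
  Sum = 1328.95 µg/L·h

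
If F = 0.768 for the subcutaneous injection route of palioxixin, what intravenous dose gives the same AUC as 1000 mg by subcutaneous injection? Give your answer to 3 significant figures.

D_iv = 768 mg

Systemic exposure from an extravascular dose = F × D_ev, so the equivalent IV dose is F × D_ev.
D_iv = F × D_ev = 0.768 × 1000 = 768 mg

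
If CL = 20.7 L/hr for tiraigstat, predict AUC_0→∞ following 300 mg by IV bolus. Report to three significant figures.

AUC = 14.5 mg/L·hr

AUC_0→∞ = Dose_iv / CL
        = 300 / 20.7 = 14.4928 mg/L·hr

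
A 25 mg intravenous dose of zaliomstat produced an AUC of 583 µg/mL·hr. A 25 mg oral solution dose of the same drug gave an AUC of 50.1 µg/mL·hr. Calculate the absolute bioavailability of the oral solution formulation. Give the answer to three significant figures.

F = (AUC_ev / D_ev) / (AUC_iv / D_iv)
  = (50.1/25) / (583/25)
  = 2.004 / 23.32 = 0.0859

F = 0.0859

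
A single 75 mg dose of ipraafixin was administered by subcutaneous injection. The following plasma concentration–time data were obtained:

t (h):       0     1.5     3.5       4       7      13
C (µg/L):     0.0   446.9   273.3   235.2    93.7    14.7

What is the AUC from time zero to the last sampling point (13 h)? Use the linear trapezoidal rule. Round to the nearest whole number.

AUC = 2001 µg/L·h

Trapezoidal AUC_0→13:
  [0→1.5]: (0.0+446.9)/2 × 1.5 = 335.175
  [1.5→3.5]: (446.9+273.3)/2 × 2 = 720.2
  [3.5→4]: (273.3+235.2)/2 × 0.5 = 127.125
  [4→7]: (235.2+93.7)/2 × 3 = 493.35
  [7→13]: (93.7+14.7)/2 × 6 = 325.2
  Sum = 2001.05 µg/L·h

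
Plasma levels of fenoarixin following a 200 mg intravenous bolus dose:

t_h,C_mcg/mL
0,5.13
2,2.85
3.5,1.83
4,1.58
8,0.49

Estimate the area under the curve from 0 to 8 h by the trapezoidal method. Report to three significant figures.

AUC = 16.5 mcg/mL·h

Trapezoidal AUC_0→8:
  [0→2]: (5.13+2.85)/2 × 2 = 7.98
  [2→3.5]: (2.85+1.83)/2 × 1.5 = 3.51
  [3.5→4]: (1.83+1.58)/2 × 0.5 = 0.8525
  [4→8]: (1.58+0.49)/2 × 4 = 4.14
  Sum = 16.4825 mcg/mL·h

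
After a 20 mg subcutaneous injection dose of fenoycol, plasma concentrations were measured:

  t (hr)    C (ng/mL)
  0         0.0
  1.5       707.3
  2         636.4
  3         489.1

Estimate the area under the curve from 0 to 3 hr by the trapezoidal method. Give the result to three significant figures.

AUC = 1430 ng/mL·hr

Trapezoidal AUC_0→3:
  [0→1.5]: (0.0+707.3)/2 × 1.5 = 530.475
  [1.5→2]: (707.3+636.4)/2 × 0.5 = 335.925
  [2→3]: (636.4+489.1)/2 × 1 = 562.75
  Sum = 1429.15 ng/mL·hr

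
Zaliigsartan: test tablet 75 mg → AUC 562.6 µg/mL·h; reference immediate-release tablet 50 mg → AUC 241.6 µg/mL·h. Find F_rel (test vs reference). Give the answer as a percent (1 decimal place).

F_rel = (AUC_test/D_test) / (AUC_ref/D_ref)
      = (562.6/75) / (241.6/50)
      = 7.50133 / 4.832 = 1.5524 = 155.24%

F_rel = 155.2%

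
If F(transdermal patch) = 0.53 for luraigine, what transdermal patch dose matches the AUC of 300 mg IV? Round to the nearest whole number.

D_transdermal = 566 mg

For equal systemic exposure: F × D_ev = D_iv
D_ev = D_iv / F = 300 / 0.53 = 566.038 mg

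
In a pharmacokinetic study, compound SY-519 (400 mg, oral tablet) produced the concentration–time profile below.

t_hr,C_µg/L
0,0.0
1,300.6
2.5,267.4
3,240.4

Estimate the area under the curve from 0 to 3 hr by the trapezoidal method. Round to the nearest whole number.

AUC = 703 µg/L·hr

Trapezoidal AUC_0→3:
  [0→1]: (0.0+300.6)/2 × 1 = 150.3
  [1→2.5]: (300.6+267.4)/2 × 1.5 = 426.0
  [2.5→3]: (267.4+240.4)/2 × 0.5 = 126.95
  Sum = 703.25 µg/L·hr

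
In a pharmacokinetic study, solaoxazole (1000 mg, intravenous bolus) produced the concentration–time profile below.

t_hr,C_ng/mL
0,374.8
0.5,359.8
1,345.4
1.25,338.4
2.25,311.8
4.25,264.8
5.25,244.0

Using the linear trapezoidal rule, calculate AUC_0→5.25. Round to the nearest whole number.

AUC = 1602 ng/mL·hr

Trapezoidal AUC_0→5.25:
  [0→0.5]: (374.8+359.8)/2 × 0.5 = 183.65
  [0.5→1]: (359.8+345.4)/2 × 0.5 = 176.3
  [1→1.25]: (345.4+338.4)/2 × 0.25 = 85.475
  [1.25→2.25]: (338.4+311.8)/2 × 1 = 325.1
  [2.25→4.25]: (311.8+264.8)/2 × 2 = 576.6
  [4.25→5.25]: (264.8+244.0)/2 × 1 = 254.4
  Sum = 1601.525 ng/mL·hr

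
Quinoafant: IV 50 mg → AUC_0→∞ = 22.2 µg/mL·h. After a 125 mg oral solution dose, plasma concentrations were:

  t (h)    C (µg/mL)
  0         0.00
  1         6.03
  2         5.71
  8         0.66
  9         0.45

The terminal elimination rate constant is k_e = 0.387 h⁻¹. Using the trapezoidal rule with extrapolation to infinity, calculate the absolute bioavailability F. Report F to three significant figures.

F = 0.535

Trapezoidal AUC_0→9 (oral solution):
  [0→1]: (0.00+6.03)/2 × 1 = 3.015
  [1→2]: (6.03+5.71)/2 × 1 = 5.87
  [2→8]: (5.71+0.66)/2 × 6 = 19.11
  [8→9]: (0.66+0.45)/2 × 1 = 0.555
  Sum = 28.55 µg/mL·h
Tail: C_last/k_e = 0.45/0.387 = 1.163
AUC_0→∞ (oral solution) = 28.55 + 1.163 = 29.713 µg/mL·h
F = (AUC_ev/D_ev)/(AUC_iv/D_iv) = (29.713/125)/(22.2/50) = 0.237704/0.444 = 0.5354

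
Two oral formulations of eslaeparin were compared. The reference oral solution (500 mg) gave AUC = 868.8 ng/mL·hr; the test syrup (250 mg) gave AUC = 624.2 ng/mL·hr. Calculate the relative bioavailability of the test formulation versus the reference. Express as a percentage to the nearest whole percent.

F_rel = (AUC_test/D_test) / (AUC_ref/D_ref)
      = (624.2/250) / (868.8/500)
      = 2.4968 / 1.7376 = 1.4369 = 143.69%

F_rel = 144%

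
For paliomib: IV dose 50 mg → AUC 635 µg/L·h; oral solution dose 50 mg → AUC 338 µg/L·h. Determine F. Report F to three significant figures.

F = 0.532

F = (AUC_ev / D_ev) / (AUC_iv / D_iv)
  = (338/50) / (635/50)
  = 6.76 / 12.7 = 0.5323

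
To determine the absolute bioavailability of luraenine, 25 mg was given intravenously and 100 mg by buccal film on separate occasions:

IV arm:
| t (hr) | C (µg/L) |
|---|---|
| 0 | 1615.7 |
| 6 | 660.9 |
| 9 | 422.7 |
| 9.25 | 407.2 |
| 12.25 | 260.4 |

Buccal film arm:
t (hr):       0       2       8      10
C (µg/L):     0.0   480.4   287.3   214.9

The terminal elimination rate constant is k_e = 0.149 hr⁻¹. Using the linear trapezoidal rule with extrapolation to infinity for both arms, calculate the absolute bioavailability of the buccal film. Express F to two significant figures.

Trapezoidal AUC_0→12.25 (IV):
  [0→6]: (1615.7+660.9)/2 × 6 = 6829.8
  [6→9]: (660.9+422.7)/2 × 3 = 1625.4
  [9→9.25]: (422.7+407.2)/2 × 0.25 = 103.7375
  [9.25→12.25]: (407.2+260.4)/2 × 3 = 1001.4
  Sum = 9560.3375 µg/L·hr
IV tail: 260.4/0.149 = 1747.651; AUC_iv,0→∞ = 9560.3375 + 1747.651 = 11307.9885 µg/L·hr
Trapezoidal AUC_0→10 (buccal film):
  [0→2]: (0.0+480.4)/2 × 2 = 480.4
  [2→8]: (480.4+287.3)/2 × 6 = 2303.1
  [8→10]: (287.3+214.9)/2 × 2 = 502.2
  Sum = 3285.7 µg/L·hr
buccal film tail: 214.9/0.149 = 1442.282; AUC_ev,0→∞ = 3285.7 + 1442.282 = 4727.982 µg/L·hr
F = (AUC_ev/D_ev)/(AUC_iv/D_iv) = (4727.982/100)/(11307.9885/25) = 47.27982/452.31954 = 0.1045

F = 0.10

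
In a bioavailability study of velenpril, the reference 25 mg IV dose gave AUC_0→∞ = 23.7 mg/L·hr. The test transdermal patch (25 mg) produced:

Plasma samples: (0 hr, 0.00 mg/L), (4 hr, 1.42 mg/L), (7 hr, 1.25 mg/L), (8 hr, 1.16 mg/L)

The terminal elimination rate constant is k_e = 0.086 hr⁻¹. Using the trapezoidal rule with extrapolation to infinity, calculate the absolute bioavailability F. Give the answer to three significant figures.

F = 0.909

Trapezoidal AUC_0→8 (transdermal patch):
  [0→4]: (0.00+1.42)/2 × 4 = 2.84
  [4→7]: (1.42+1.25)/2 × 3 = 4.005
  [7→8]: (1.25+1.16)/2 × 1 = 1.205
  Sum = 8.05 mg/L·hr
Tail: C_last/k_e = 1.16/0.086 = 13.488
AUC_0→∞ (transdermal patch) = 8.05 + 13.488 = 21.538 mg/L·hr
F = (AUC_ev/D_ev)/(AUC_iv/D_iv) = (21.538/25)/(23.7/25) = 0.86152/0.948 = 0.9088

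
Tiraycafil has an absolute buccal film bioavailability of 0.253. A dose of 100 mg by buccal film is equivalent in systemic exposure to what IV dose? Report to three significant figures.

D_iv = 25.3 mg

Systemic exposure from an extravascular dose = F × D_ev, so the equivalent IV dose is F × D_ev.
D_iv = F × D_ev = 0.253 × 100 = 25.3 mg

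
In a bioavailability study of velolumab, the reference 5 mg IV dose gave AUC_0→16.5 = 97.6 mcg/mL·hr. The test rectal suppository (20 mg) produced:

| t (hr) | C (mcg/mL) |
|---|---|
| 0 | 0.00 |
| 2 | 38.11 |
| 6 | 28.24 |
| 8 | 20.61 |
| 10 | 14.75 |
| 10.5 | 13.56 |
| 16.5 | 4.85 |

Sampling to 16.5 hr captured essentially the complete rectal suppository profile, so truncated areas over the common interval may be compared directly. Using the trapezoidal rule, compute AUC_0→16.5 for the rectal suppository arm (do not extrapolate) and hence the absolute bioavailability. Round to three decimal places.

F = 0.813

Trapezoidal AUC_0→16.5 (rectal suppository):
  [0→2]: (0.00+38.11)/2 × 2 = 38.11
  [2→6]: (38.11+28.24)/2 × 4 = 132.7
  [6→8]: (28.24+20.61)/2 × 2 = 48.85
  [8→10]: (20.61+14.75)/2 × 2 = 35.36
  [10→10.5]: (14.75+13.56)/2 × 0.5 = 7.0775
  [10.5→16.5]: (13.56+4.85)/2 × 6 = 55.23
  Sum = 317.3275 mcg/mL·hr
F = (AUC_ev/D_ev)/(AUC_iv/D_iv) = (317.3275/20)/(97.6/5) = 15.866375/19.52 = 0.8128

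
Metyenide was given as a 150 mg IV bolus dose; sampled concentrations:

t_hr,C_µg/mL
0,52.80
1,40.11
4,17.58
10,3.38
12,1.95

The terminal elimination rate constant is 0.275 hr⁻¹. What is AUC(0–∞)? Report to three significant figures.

Trapezoidal AUC_0→12:
  [0→1]: (52.80+40.11)/2 × 1 = 46.455
  [1→4]: (40.11+17.58)/2 × 3 = 86.535
  [4→10]: (17.58+3.38)/2 × 6 = 62.88
  [10→12]: (3.38+1.95)/2 × 2 = 5.33
  Sum = 201.2 µg/mL·hr
Extrapolated tail: C_last / k_e = 1.95 / 0.275 = 7.091
AUC_0→∞ = 201.2 + 7.091 = 208.291 µg/mL·hr

AUC = 208 µg/mL·hr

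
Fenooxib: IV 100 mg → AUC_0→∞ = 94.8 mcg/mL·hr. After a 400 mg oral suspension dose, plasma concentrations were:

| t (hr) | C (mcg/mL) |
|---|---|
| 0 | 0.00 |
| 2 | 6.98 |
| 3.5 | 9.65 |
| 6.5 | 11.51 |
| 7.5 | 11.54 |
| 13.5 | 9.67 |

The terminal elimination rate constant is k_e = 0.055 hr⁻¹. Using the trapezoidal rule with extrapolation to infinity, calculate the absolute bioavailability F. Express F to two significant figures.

Trapezoidal AUC_0→13.5 (oral suspension):
  [0→2]: (0.00+6.98)/2 × 2 = 6.98
  [2→3.5]: (6.98+9.65)/2 × 1.5 = 12.4725
  [3.5→6.5]: (9.65+11.51)/2 × 3 = 31.74
  [6.5→7.5]: (11.51+11.54)/2 × 1 = 11.525
  [7.5→13.5]: (11.54+9.67)/2 × 6 = 63.63
  Sum = 126.3475 mcg/mL·hr
Tail: C_last/k_e = 9.67/0.055 = 175.818
AUC_0→∞ (oral suspension) = 126.3475 + 175.818 = 302.1655 mcg/mL·hr
F = (AUC_ev/D_ev)/(AUC_iv/D_iv) = (302.1655/400)/(94.8/100) = 0.75541375/0.948 = 0.7968

F = 0.80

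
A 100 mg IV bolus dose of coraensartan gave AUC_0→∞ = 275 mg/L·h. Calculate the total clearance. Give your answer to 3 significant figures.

CL = 0.364 L/h

CL = Dose_iv / AUC_0→∞
   = 100 / 275 = 0.363636 L/h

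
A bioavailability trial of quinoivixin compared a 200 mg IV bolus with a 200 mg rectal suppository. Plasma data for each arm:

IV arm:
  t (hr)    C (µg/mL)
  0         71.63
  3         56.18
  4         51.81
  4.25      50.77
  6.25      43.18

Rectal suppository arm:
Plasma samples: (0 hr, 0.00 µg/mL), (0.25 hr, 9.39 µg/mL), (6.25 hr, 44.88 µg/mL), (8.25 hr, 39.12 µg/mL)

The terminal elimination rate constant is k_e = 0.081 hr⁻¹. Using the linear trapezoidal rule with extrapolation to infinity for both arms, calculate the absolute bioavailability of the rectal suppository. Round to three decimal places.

Trapezoidal AUC_0→6.25 (IV):
  [0→3]: (71.63+56.18)/2 × 3 = 191.715
  [3→4]: (56.18+51.81)/2 × 1 = 53.995
  [4→4.25]: (51.81+50.77)/2 × 0.25 = 12.8225
  [4.25→6.25]: (50.77+43.18)/2 × 2 = 93.95
  Sum = 352.4825 µg/mL·hr
IV tail: 43.18/0.081 = 533.086; AUC_iv,0→∞ = 352.4825 + 533.086 = 885.5685 µg/mL·hr
Trapezoidal AUC_0→8.25 (rectal suppository):
  [0→0.25]: (0.00+9.39)/2 × 0.25 = 1.17375
  [0.25→6.25]: (9.39+44.88)/2 × 6 = 162.81
  [6.25→8.25]: (44.88+39.12)/2 × 2 = 84.0
  Sum = 247.98375 µg/mL·hr
rectal suppository tail: 39.12/0.081 = 482.963; AUC_ev,0→∞ = 247.98375 + 482.963 = 730.94675 µg/mL·hr
F = (AUC_ev/D_ev)/(AUC_iv/D_iv) = (730.94675/200)/(885.5685/200) = 3.65473/4.4278425 = 0.8254

F = 0.825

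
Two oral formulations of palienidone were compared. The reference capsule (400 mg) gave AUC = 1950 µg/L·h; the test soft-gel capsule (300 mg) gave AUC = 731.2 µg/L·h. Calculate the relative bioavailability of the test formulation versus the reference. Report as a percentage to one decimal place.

F_rel = (AUC_test/D_test) / (AUC_ref/D_ref)
      = (731.2/300) / (1950/400)
      = 2.43733 / 4.875 = 0.5000 = 50.00%

F_rel = 50.0%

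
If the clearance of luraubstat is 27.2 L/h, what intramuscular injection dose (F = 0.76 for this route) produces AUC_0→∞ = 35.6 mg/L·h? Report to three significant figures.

Dose = CL × AUC_0→∞ / F
     = 27.2 × 35.6 / 0.76 = 1274.11 mg

Dose = 1270 mg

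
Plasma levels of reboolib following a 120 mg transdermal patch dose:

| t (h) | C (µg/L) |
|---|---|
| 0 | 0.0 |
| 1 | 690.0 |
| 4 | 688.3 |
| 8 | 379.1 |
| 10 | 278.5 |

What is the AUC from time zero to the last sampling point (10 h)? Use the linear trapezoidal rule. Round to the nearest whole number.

AUC = 5205 µg/L·h

Trapezoidal AUC_0→10:
  [0→1]: (0.0+690.0)/2 × 1 = 345.0
  [1→4]: (690.0+688.3)/2 × 3 = 2067.45
  [4→8]: (688.3+379.1)/2 × 4 = 2134.8
  [8→10]: (379.1+278.5)/2 × 2 = 657.6
  Sum = 5204.85 µg/L·h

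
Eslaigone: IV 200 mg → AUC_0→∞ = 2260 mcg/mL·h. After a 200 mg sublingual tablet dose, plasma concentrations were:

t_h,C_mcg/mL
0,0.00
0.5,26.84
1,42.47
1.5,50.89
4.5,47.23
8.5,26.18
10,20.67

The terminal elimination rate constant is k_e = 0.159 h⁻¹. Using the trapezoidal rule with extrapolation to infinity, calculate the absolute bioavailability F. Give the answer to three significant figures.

F = 0.224

Trapezoidal AUC_0→10 (sublingual tablet):
  [0→0.5]: (0.00+26.84)/2 × 0.5 = 6.71
  [0.5→1]: (26.84+42.47)/2 × 0.5 = 17.3275
  [1→1.5]: (42.47+50.89)/2 × 0.5 = 23.34
  [1.5→4.5]: (50.89+47.23)/2 × 3 = 147.18
  [4.5→8.5]: (47.23+26.18)/2 × 4 = 146.82
  [8.5→10]: (26.18+20.67)/2 × 1.5 = 35.1375
  Sum = 376.515 mcg/mL·h
Tail: C_last/k_e = 20.67/0.159 = 130.000
AUC_0→∞ (sublingual tablet) = 376.515 + 130.000 = 506.515 mcg/mL·h
F = (AUC_ev/D_ev)/(AUC_iv/D_iv) = (506.515/200)/(2260/200) = 2.532575/11.3 = 0.2241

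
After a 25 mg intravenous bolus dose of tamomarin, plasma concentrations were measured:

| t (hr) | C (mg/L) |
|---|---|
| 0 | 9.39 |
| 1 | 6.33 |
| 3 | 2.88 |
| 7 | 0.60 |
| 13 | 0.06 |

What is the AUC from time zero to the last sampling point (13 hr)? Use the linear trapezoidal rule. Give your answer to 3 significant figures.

AUC = 26.0 mg/L·hr

Trapezoidal AUC_0→13:
  [0→1]: (9.39+6.33)/2 × 1 = 7.86
  [1→3]: (6.33+2.88)/2 × 2 = 9.21
  [3→7]: (2.88+0.60)/2 × 4 = 6.96
  [7→13]: (0.60+0.06)/2 × 6 = 1.98
  Sum = 26.01 mg/L·hr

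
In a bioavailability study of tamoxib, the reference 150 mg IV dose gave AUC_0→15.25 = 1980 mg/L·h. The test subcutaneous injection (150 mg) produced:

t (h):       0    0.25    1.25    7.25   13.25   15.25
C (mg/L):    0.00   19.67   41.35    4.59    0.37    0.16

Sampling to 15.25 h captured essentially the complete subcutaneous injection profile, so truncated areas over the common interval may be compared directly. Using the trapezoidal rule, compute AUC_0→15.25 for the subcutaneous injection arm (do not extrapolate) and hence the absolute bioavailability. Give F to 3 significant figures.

Trapezoidal AUC_0→15.25 (subcutaneous injection):
  [0→0.25]: (0.00+19.67)/2 × 0.25 = 2.45875
  [0.25→1.25]: (19.67+41.35)/2 × 1 = 30.51
  [1.25→7.25]: (41.35+4.59)/2 × 6 = 137.82
  [7.25→13.25]: (4.59+0.37)/2 × 6 = 14.88
  [13.25→15.25]: (0.37+0.16)/2 × 2 = 0.53
  Sum = 186.19875 mg/L·h
F = (AUC_ev/D_ev)/(AUC_iv/D_iv) = (186.19875/150)/(1980/150) = 1.241325/13.2 = 0.0940

F = 0.0940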